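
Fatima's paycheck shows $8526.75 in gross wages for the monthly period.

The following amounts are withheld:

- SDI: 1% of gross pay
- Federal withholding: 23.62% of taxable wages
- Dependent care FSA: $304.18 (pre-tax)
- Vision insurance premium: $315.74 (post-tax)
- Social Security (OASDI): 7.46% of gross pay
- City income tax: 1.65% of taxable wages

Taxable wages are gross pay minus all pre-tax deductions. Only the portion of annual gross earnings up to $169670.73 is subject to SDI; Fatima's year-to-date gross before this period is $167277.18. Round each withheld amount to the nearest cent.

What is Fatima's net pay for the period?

$5168.95

Dependent care FSA: $304.18
Taxable wages = $8526.75 − $304.18 = $8222.57
City income tax: $8222.57 × 0.0165 = $135.67
Federal withholding: $8222.57 × 0.2362 = $1942.17
Social Security (OASDI): $8526.75 × 0.0746 = $636.10
SDI: only $169670.73 − $167277.18 = $2393.55 of this check is subject → $2393.55 × 0.01 = $23.94
Vision insurance premium: $315.74
Total deductions = $304.18 + $135.67 + $1942.17 + $636.10 + $23.94 + $315.74 = $3357.80
Net pay = $8526.75 − $3357.80 = $5168.95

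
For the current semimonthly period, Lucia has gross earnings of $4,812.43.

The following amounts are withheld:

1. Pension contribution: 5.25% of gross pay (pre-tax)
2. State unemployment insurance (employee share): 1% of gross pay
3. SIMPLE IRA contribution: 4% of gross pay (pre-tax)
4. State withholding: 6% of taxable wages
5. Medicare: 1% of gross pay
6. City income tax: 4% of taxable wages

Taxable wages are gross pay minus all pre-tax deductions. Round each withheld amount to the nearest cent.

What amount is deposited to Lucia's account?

Pension contribution: $4,812.43 × 0.0525 = $252.65
SIMPLE IRA contribution: $4,812.43 × 0.04 = $192.50
Pre-tax total = $252.65 + $192.50 = $445.15
Taxable wages = $4,812.43 − $445.15 = $4,367.28
State withholding: $4,367.28 × 0.06 = $262.04
City income tax: $4,367.28 × 0.04 = $174.69
Medicare: $4,812.43 × 0.01 = $48.12
State unemployment insurance (employee share): $4,812.43 × 0.01 = $48.12
Total deductions = $252.65 + $192.50 + $262.04 + $174.69 + $48.12 + $48.12 = $978.12
Net pay = $4,812.43 − $978.12 = $3,834.31

$3,834.31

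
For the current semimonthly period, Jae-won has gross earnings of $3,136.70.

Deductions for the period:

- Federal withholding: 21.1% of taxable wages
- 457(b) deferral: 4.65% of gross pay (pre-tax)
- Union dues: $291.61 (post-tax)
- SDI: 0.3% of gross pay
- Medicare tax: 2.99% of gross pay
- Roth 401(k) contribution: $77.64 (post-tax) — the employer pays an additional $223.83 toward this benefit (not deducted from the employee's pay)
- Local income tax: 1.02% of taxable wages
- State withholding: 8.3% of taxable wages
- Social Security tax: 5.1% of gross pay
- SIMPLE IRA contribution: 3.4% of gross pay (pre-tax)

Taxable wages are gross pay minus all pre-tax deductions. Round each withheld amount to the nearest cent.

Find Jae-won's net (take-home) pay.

SIMPLE IRA contribution: $3,136.70 × 0.034 = $106.65
457(b) deferral: $3,136.70 × 0.0465 = $145.86
Pre-tax total = $106.65 + $145.86 = $252.51
Taxable wages = $3,136.70 − $252.51 = $2,884.19
Federal withholding: $2,884.19 × 0.211 = $608.56
State withholding: $2,884.19 × 0.083 = $239.39
Local income tax: $2,884.19 × 0.0102 = $29.42
Medicare tax: $3,136.70 × 0.0299 = $93.79
SDI: $3,136.70 × 0.003 = $9.41
Social Security tax: $3,136.70 × 0.051 = $159.97
Union dues: $291.61
Roth 401(k) contribution: $77.64
(Employer's $223.83 toward Roth 401(k) contribution is not withheld from the employee.)
Total deductions = $106.65 + $145.86 + $608.56 + $239.39 + $29.42 + $93.79 + $9.41 + $159.97 + $291.61 + $77.64 = $1,762.30
Net pay = $3,136.70 − $1,762.30 = $1,374.40

$1,374.40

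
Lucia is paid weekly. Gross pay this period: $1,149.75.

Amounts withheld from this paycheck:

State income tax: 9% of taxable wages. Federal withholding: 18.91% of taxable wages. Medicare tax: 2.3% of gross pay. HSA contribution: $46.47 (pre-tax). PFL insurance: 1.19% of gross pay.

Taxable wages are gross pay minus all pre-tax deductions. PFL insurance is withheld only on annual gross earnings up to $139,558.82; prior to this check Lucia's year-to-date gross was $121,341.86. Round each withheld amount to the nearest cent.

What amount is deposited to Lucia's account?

HSA contribution: $46.47
Taxable wages = $1,149.75 − $46.47 = $1,103.28
State income tax: $1,103.28 × 0.09 = $99.30
Federal withholding: $1,103.28 × 0.1891 = $208.63
PFL insurance: cap not yet reached, full $1,149.75 is subject → $1,149.75 × 0.0119 = $13.68
Medicare tax: $1,149.75 × 0.023 = $26.44
Total deductions = $46.47 + $99.30 + $208.63 + $13.68 + $26.44 = $394.52
Net pay = $1,149.75 − $394.52 = $755.23

$755.23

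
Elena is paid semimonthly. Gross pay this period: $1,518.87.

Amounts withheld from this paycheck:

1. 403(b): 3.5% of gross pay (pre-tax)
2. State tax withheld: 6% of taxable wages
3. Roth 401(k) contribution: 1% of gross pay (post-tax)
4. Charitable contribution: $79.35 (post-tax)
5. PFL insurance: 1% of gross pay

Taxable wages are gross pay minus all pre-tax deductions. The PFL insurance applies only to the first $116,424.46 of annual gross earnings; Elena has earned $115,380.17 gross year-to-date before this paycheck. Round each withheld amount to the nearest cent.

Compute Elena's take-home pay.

$1,272.79

403(b): $1,518.87 × 0.035 = $53.16
Taxable wages = $1,518.87 − $53.16 = $1,465.71
State tax withheld: $1,465.71 × 0.06 = $87.94
PFL insurance: only $116,424.46 − $115,380.17 = $1,044.29 of this check is subject → $1,044.29 × 0.01 = $10.44
Charitable contribution: $79.35
Roth 401(k) contribution: $1,518.87 × 0.01 = $15.19
Total deductions = $53.16 + $87.94 + $10.44 + $79.35 + $15.19 = $246.08
Net pay = $1,518.87 − $246.08 = $1,272.79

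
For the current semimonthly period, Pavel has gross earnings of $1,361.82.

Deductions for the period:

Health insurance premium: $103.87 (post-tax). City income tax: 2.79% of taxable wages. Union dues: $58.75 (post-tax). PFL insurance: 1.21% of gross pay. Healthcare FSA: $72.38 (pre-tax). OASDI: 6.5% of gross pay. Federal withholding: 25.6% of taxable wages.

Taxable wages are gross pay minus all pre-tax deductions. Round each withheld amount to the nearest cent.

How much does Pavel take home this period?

$655.74

Healthcare FSA: $72.38
Taxable wages = $1,361.82 − $72.38 = $1,289.44
City income tax: $1,289.44 × 0.0279 = $35.98
Federal withholding: $1,289.44 × 0.256 = $330.10
OASDI: $1,361.82 × 0.065 = $88.52
PFL insurance: $1,361.82 × 0.0121 = $16.48
Union dues: $58.75
Health insurance premium: $103.87
Total deductions = $72.38 + $35.98 + $330.10 + $88.52 + $16.48 + $58.75 + $103.87 = $706.08
Net pay = $1,361.82 − $706.08 = $655.74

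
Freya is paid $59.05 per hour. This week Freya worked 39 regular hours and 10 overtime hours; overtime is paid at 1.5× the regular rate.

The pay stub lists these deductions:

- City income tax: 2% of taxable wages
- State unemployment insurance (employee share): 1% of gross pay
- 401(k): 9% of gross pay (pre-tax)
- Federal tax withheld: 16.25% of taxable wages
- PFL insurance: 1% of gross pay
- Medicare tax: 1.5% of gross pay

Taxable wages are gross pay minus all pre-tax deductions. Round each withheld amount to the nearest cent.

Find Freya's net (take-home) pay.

$2,260.55

Regular pay: 39 × $59.05 = $2,302.95
Overtime pay: 10 × $59.05 × 1.5 = $885.75
Gross pay = $2,302.95 + $885.75 = $3,188.70
401(k): $3,188.70 × 0.09 = $286.98
Taxable wages = $3,188.70 − $286.98 = $2,901.72
City income tax: $2,901.72 × 0.02 = $58.03
Federal tax withheld: $2,901.72 × 0.1625 = $471.53
PFL insurance: $3,188.70 × 0.01 = $31.89
State unemployment insurance (employee share): $3,188.70 × 0.01 = $31.89
Medicare tax: $3,188.70 × 0.015 = $47.83
Total deductions = $286.98 + $58.03 + $471.53 + $31.89 + $31.89 + $47.83 = $928.15
Net pay = $3,188.70 − $928.15 = $2,260.55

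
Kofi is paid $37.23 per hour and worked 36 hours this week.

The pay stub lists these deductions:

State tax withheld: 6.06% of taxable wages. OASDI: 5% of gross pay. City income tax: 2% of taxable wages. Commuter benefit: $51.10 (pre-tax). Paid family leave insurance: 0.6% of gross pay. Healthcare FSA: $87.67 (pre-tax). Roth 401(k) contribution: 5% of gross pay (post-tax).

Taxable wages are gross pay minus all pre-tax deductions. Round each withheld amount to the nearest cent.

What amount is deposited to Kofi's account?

Gross pay: 36 × $37.23 = $1340.28
Commuter benefit: $51.10
Healthcare FSA: $87.67
Pre-tax total = $51.10 + $87.67 = $138.77
Taxable wages = $1340.28 − $138.77 = $1201.51
City income tax: $1201.51 × 0.02 = $24.03
State tax withheld: $1201.51 × 0.0606 = $72.81
OASDI: $1340.28 × 0.05 = $67.01
Paid family leave insurance: $1340.28 × 0.006 = $8.04
Roth 401(k) contribution: $1340.28 × 0.05 = $67.01
Total deductions = $51.10 + $87.67 + $24.03 + $72.81 + $67.01 + $8.04 + $67.01 = $377.67
Net pay = $1340.28 − $377.67 = $962.61

$962.61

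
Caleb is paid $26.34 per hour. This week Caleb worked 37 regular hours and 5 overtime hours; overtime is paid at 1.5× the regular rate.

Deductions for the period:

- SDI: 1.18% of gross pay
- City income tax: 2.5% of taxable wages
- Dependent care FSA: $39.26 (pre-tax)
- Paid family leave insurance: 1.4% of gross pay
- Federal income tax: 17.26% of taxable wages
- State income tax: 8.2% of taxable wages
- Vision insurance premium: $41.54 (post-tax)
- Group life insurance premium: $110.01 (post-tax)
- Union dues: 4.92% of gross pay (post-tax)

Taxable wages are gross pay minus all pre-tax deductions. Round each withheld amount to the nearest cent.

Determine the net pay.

$576.66

Regular pay: 37 × $26.34 = $974.58
Overtime pay: 5 × $26.34 × 1.5 = $197.55
Gross pay = $974.58 + $197.55 = $1172.13
Dependent care FSA: $39.26
Taxable wages = $1172.13 − $39.26 = $1132.87
Federal income tax: $1132.87 × 0.1726 = $195.53
City income tax: $1132.87 × 0.025 = $28.32
State income tax: $1132.87 × 0.082 = $92.90
SDI: $1172.13 × 0.0118 = $13.83
Paid family leave insurance: $1172.13 × 0.014 = $16.41
Union dues: $1172.13 × 0.0492 = $57.67
Vision insurance premium: $41.54
Group life insurance premium: $110.01
Total deductions = $39.26 + $195.53 + $28.32 + $92.90 + $13.83 + $16.41 + $57.67 + $41.54 + $110.01 = $595.47
Net pay = $1172.13 − $595.47 = $576.66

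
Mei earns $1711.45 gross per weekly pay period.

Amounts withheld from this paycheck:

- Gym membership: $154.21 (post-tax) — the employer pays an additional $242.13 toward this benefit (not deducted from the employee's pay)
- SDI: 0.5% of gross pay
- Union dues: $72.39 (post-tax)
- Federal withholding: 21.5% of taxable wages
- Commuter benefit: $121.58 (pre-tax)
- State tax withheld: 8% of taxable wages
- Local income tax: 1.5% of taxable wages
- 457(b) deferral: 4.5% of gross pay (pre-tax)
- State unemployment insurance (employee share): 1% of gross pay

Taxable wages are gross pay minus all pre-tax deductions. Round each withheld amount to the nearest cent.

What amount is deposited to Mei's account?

457(b) deferral: $1711.45 × 0.045 = $77.02
Commuter benefit: $121.58
Pre-tax total = $77.02 + $121.58 = $198.60
Taxable wages = $1711.45 − $198.60 = $1512.85
Local income tax: $1512.85 × 0.015 = $22.69
State tax withheld: $1512.85 × 0.08 = $121.03
Federal withholding: $1512.85 × 0.215 = $325.26
State unemployment insurance (employee share): $1711.45 × 0.01 = $17.11
SDI: $1711.45 × 0.005 = $8.56
Gym membership: $154.21
Union dues: $72.39
(Employer's $242.13 toward gym membership is not withheld from the employee.)
Total deductions = $77.02 + $121.58 + $22.69 + $121.03 + $325.26 + $17.11 + $8.56 + $154.21 + $72.39 = $919.85
Net pay = $1711.45 − $919.85 = $791.60

$791.60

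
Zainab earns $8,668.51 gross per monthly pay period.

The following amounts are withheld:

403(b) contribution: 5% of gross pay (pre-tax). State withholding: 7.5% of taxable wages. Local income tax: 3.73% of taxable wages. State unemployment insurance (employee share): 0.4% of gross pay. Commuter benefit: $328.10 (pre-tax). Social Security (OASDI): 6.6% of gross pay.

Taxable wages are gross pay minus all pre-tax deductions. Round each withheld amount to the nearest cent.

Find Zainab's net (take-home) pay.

$6,412.24

Commuter benefit: $328.10
403(b) contribution: $8,668.51 × 0.05 = $433.43
Pre-tax total = $328.10 + $433.43 = $761.53
Taxable wages = $8,668.51 − $761.53 = $7,906.98
State withholding: $7,906.98 × 0.075 = $593.02
Local income tax: $7,906.98 × 0.0373 = $294.93
Social Security (OASDI): $8,668.51 × 0.066 = $572.12
State unemployment insurance (employee share): $8,668.51 × 0.004 = $34.67
Total deductions = $328.10 + $433.43 + $593.02 + $294.93 + $572.12 + $34.67 = $2,256.27
Net pay = $8,668.51 − $2,256.27 = $6,412.24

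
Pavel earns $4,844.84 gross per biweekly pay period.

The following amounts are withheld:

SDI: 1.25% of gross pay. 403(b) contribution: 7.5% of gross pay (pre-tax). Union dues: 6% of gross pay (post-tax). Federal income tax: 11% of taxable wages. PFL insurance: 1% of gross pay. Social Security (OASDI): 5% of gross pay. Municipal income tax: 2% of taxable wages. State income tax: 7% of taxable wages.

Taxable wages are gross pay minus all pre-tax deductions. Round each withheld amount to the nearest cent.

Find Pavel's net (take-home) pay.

$2,943.25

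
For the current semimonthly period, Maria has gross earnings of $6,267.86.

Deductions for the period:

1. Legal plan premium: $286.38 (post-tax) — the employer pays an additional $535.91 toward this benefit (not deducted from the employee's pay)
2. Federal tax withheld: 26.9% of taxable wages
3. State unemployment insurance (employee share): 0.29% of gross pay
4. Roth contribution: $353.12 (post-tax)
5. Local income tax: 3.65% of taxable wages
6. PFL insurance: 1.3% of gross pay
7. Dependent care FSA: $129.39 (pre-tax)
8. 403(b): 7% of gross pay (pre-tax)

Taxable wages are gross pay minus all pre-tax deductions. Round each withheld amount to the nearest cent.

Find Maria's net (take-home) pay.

$3,219.30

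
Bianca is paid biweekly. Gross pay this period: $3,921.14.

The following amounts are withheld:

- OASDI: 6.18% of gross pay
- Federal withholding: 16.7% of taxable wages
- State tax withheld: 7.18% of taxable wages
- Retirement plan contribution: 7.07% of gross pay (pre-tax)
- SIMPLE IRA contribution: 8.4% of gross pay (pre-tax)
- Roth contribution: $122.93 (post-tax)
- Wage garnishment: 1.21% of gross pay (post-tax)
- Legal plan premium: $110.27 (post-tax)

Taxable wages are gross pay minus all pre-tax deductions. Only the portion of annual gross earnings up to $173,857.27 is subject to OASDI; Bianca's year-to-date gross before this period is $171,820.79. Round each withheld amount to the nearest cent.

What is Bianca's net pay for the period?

$2,116.53

SIMPLE IRA contribution: $3,921.14 × 0.084 = $329.38
Retirement plan contribution: $3,921.14 × 0.0707 = $277.22
Pre-tax total = $329.38 + $277.22 = $606.60
Taxable wages = $3,921.14 − $606.60 = $3,314.54
Federal withholding: $3,314.54 × 0.167 = $553.53
State tax withheld: $3,314.54 × 0.0718 = $237.98
OASDI: only $173,857.27 − $171,820.79 = $2,036.48 of this check is subject → $2,036.48 × 0.0618 = $125.85
Roth contribution: $122.93
Wage garnishment: $3,921.14 × 0.0121 = $47.45
Legal plan premium: $110.27
Total deductions = $329.38 + $277.22 + $553.53 + $237.98 + $125.85 + $122.93 + $47.45 + $110.27 = $1,804.61
Net pay = $3,921.14 − $1,804.61 = $2,116.53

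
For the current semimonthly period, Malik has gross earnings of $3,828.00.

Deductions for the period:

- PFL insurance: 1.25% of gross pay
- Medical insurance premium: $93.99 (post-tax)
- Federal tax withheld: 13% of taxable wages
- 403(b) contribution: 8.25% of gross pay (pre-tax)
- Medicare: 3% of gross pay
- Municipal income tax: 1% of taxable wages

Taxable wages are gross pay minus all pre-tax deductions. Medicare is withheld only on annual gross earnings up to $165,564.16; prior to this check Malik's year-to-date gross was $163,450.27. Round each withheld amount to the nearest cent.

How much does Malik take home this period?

403(b) contribution: $3,828.00 × 0.0825 = $315.81
Taxable wages = $3,828.00 − $315.81 = $3,512.19
Federal tax withheld: $3,512.19 × 0.13 = $456.58
Municipal income tax: $3,512.19 × 0.01 = $35.12
Medicare: only $165,564.16 − $163,450.27 = $2,113.89 of this check is subject → $2,113.89 × 0.03 = $63.42
PFL insurance: $3,828.00 × 0.0125 = $47.85
Medical insurance premium: $93.99
Total deductions = $315.81 + $456.58 + $35.12 + $63.42 + $47.85 + $93.99 = $1,012.77
Net pay = $3,828.00 − $1,012.77 = $2,815.23

$2,815.23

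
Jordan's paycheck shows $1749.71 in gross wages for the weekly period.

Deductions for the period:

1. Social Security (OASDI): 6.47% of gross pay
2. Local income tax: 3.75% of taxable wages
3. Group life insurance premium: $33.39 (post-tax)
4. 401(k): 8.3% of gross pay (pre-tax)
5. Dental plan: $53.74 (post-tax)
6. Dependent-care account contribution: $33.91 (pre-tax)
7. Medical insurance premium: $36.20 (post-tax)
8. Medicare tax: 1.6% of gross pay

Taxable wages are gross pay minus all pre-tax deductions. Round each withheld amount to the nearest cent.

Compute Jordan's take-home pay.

$1247.13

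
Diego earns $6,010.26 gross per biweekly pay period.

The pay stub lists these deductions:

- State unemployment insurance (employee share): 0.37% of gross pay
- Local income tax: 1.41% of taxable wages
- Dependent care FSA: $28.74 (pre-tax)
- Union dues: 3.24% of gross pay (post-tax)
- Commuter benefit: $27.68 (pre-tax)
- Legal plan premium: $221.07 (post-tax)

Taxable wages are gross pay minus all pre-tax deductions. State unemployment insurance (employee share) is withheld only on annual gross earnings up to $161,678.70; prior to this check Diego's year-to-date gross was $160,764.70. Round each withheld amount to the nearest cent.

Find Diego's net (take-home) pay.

Commuter benefit: $27.68
Dependent care FSA: $28.74
Pre-tax total = $27.68 + $28.74 = $56.42
Taxable wages = $6,010.26 − $56.42 = $5,953.84
Local income tax: $5,953.84 × 0.0141 = $83.95
State unemployment insurance (employee share): only $161,678.70 − $160,764.70 = $914.00 of this check is subject → $914.00 × 0.0037 = $3.38
Union dues: $6,010.26 × 0.0324 = $194.73
Legal plan premium: $221.07
Total deductions = $27.68 + $28.74 + $83.95 + $3.38 + $194.73 + $221.07 = $559.55
Net pay = $6,010.26 − $559.55 = $5,450.71

$5,450.71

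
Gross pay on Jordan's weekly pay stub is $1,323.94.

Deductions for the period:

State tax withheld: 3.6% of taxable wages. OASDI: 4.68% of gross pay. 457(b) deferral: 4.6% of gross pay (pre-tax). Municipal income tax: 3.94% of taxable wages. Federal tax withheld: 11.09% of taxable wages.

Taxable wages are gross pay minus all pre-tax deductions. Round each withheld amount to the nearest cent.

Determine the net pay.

457(b) deferral: $1,323.94 × 0.046 = $60.90
Taxable wages = $1,323.94 − $60.90 = $1,263.04
State tax withheld: $1,263.04 × 0.036 = $45.47
Federal tax withheld: $1,263.04 × 0.1109 = $140.07
Municipal income tax: $1,263.04 × 0.0394 = $49.76
OASDI: $1,323.94 × 0.0468 = $61.96
Total deductions = $60.90 + $45.47 + $140.07 + $49.76 + $61.96 = $358.16
Net pay = $1,323.94 − $358.16 = $965.78

$965.78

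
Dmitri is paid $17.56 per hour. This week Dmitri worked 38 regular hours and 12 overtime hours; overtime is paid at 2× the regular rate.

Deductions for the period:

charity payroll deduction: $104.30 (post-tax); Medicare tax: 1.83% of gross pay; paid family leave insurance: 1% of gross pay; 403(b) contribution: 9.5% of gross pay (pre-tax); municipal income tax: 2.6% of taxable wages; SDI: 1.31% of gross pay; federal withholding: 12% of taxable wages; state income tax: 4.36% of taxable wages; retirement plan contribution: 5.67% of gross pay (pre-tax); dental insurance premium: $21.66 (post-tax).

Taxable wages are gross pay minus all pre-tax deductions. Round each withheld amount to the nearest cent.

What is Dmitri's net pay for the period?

$577.42

Regular pay: 38 × $17.56 = $667.28
Overtime pay: 12 × $17.56 × 2 = $421.44
Gross pay = $667.28 + $421.44 = $1,088.72
Retirement plan contribution: $1,088.72 × 0.0567 = $61.73
403(b) contribution: $1,088.72 × 0.095 = $103.43
Pre-tax total = $61.73 + $103.43 = $165.16
Taxable wages = $1,088.72 − $165.16 = $923.56
Municipal income tax: $923.56 × 0.026 = $24.01
Federal withholding: $923.56 × 0.12 = $110.83
State income tax: $923.56 × 0.0436 = $40.27
Medicare tax: $1,088.72 × 0.0183 = $19.92
SDI: $1,088.72 × 0.0131 = $14.26
Paid family leave insurance: $1,088.72 × 0.01 = $10.89
Dental insurance premium: $21.66
Charity payroll deduction: $104.30
Total deductions = $61.73 + $103.43 + $24.01 + $110.83 + $40.27 + $19.92 + $14.26 + $10.89 + $21.66 + $104.30 = $511.30
Net pay = $1,088.72 − $511.30 = $577.42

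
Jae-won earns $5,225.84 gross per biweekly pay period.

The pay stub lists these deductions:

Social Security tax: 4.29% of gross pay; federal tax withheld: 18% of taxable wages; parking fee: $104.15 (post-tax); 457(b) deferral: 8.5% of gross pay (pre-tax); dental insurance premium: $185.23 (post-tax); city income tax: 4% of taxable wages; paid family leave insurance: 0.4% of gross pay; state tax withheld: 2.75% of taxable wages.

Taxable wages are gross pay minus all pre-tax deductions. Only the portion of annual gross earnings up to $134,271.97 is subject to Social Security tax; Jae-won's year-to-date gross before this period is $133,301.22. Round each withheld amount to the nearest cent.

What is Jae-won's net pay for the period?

$3,246.24

457(b) deferral: $5,225.84 × 0.085 = $444.20
Taxable wages = $5,225.84 − $444.20 = $4,781.64
State tax withheld: $4,781.64 × 0.0275 = $131.50
City income tax: $4,781.64 × 0.04 = $191.27
Federal tax withheld: $4,781.64 × 0.18 = $860.70
Social Security tax: only $134,271.97 − $133,301.22 = $970.75 of this check is subject → $970.75 × 0.0429 = $41.65
Paid family leave insurance: $5,225.84 × 0.004 = $20.90
Dental insurance premium: $185.23
Parking fee: $104.15
Total deductions = $444.20 + $131.50 + $191.27 + $860.70 + $41.65 + $20.90 + $185.23 + $104.15 = $1,979.60
Net pay = $5,225.84 − $1,979.60 = $3,246.24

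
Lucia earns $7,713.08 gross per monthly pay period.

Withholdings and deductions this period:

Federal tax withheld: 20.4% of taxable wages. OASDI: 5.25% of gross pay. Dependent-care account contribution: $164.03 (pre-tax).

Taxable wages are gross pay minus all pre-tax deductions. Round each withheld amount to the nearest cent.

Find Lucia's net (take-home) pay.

$5,604.10

Dependent-care account contribution: $164.03
Taxable wages = $7,713.08 − $164.03 = $7,549.05
Federal tax withheld: $7,549.05 × 0.204 = $1,540.01
OASDI: $7,713.08 × 0.0525 = $404.94
Total deductions = $164.03 + $1,540.01 + $404.94 = $2,108.98
Net pay = $7,713.08 − $2,108.98 = $5,604.10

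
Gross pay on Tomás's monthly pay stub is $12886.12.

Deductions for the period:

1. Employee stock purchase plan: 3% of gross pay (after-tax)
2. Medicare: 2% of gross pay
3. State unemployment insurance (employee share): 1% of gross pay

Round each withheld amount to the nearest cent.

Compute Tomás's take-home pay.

$12112.96

State unemployment insurance (employee share): $12886.12 × 0.01 = $128.86
Medicare: $12886.12 × 0.02 = $257.72
Employee stock purchase plan: $12886.12 × 0.03 = $386.58
Total deductions = $128.86 + $257.72 + $386.58 = $773.16
Net pay = $12886.12 − $773.16 = $12112.96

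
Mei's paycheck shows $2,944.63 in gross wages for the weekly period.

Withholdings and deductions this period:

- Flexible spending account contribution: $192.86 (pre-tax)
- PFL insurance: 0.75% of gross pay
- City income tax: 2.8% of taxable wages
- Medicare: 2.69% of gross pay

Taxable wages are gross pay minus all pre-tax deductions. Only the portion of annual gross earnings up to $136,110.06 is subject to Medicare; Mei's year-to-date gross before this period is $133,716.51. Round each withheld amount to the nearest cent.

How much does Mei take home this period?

$2,588.25

Flexible spending account contribution: $192.86
Taxable wages = $2,944.63 − $192.86 = $2,751.77
City income tax: $2,751.77 × 0.028 = $77.05
Medicare: only $136,110.06 − $133,716.51 = $2,393.55 of this check is subject → $2,393.55 × 0.0269 = $64.39
PFL insurance: $2,944.63 × 0.0075 = $22.08
Total deductions = $192.86 + $77.05 + $64.39 + $22.08 = $356.38
Net pay = $2,944.63 − $356.38 = $2,588.25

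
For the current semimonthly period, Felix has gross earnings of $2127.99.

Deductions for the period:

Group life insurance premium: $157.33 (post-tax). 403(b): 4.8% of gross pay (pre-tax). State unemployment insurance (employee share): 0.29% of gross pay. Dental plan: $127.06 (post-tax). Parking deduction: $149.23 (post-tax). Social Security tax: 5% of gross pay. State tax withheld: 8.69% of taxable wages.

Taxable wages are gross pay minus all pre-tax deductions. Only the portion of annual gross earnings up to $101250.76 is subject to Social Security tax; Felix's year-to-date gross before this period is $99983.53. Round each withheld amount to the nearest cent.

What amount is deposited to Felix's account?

403(b): $2127.99 × 0.048 = $102.14
Taxable wages = $2127.99 − $102.14 = $2025.85
State tax withheld: $2025.85 × 0.0869 = $176.05
Social Security tax: only $101250.76 − $99983.53 = $1267.23 of this check is subject → $1267.23 × 0.05 = $63.36
State unemployment insurance (employee share): $2127.99 × 0.0029 = $6.17
Parking deduction: $149.23
Dental plan: $127.06
Group life insurance premium: $157.33
Total deductions = $102.14 + $176.05 + $63.36 + $6.17 + $149.23 + $127.06 + $157.33 = $781.34
Net pay = $2127.99 − $781.34 = $1346.65

$1346.65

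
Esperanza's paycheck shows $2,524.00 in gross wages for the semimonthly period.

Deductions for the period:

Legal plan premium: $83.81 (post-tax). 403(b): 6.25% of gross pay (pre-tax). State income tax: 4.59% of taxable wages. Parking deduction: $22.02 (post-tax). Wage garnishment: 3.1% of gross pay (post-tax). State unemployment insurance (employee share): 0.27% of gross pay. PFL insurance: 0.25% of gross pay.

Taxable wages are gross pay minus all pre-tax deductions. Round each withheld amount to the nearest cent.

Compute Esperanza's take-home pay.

403(b): $2,524.00 × 0.0625 = $157.75
Taxable wages = $2,524.00 − $157.75 = $2,366.25
State income tax: $2,366.25 × 0.0459 = $108.61
PFL insurance: $2,524.00 × 0.0025 = $6.31
State unemployment insurance (employee share): $2,524.00 × 0.0027 = $6.81
Wage garnishment: $2,524.00 × 0.031 = $78.24
Parking deduction: $22.02
Legal plan premium: $83.81
Total deductions = $157.75 + $108.61 + $6.31 + $6.81 + $78.24 + $22.02 + $83.81 = $463.55
Net pay = $2,524.00 − $463.55 = $2,060.45

$2,060.45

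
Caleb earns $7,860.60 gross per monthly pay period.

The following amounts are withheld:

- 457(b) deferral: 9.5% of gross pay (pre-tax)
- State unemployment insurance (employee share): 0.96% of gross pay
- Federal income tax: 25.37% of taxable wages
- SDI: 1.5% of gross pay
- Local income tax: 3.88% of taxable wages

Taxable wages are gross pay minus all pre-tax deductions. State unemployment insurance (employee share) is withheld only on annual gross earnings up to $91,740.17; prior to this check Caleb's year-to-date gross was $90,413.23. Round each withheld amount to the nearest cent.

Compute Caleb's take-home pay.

457(b) deferral: $7,860.60 × 0.095 = $746.76
Taxable wages = $7,860.60 − $746.76 = $7,113.84
Federal income tax: $7,113.84 × 0.2537 = $1,804.78
Local income tax: $7,113.84 × 0.0388 = $276.02
SDI: $7,860.60 × 0.015 = $117.91
State unemployment insurance (employee share): only $91,740.17 − $90,413.23 = $1,326.94 of this check is subject → $1,326.94 × 0.0096 = $12.74
Total deductions = $746.76 + $1,804.78 + $276.02 + $117.91 + $12.74 = $2,958.21
Net pay = $7,860.60 − $2,958.21 = $4,902.39

$4,902.39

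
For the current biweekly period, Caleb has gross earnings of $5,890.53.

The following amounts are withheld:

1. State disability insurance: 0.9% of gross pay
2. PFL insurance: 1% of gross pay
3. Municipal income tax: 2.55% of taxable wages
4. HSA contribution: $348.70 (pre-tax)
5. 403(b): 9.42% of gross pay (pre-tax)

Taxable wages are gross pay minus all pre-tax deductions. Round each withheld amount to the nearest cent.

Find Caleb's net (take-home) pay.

$4,747.85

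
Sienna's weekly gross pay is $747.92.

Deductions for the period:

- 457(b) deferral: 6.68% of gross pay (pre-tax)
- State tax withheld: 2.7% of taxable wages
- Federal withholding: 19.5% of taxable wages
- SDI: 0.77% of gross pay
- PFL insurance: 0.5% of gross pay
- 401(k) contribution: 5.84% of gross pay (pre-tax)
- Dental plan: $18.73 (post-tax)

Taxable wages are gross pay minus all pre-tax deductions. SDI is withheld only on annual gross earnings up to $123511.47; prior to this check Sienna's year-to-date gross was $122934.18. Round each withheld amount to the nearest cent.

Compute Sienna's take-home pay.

457(b) deferral: $747.92 × 0.0668 = $49.96
401(k) contribution: $747.92 × 0.0584 = $43.68
Pre-tax total = $49.96 + $43.68 = $93.64
Taxable wages = $747.92 − $93.64 = $654.28
State tax withheld: $654.28 × 0.027 = $17.67
Federal withholding: $654.28 × 0.195 = $127.58
PFL insurance: $747.92 × 0.005 = $3.74
SDI: only $123511.47 − $122934.18 = $577.29 of this check is subject → $577.29 × 0.0077 = $4.45
Dental plan: $18.73
Total deductions = $49.96 + $43.68 + $17.67 + $127.58 + $3.74 + $4.45 + $18.73 = $265.81
Net pay = $747.92 − $265.81 = $482.11

$482.11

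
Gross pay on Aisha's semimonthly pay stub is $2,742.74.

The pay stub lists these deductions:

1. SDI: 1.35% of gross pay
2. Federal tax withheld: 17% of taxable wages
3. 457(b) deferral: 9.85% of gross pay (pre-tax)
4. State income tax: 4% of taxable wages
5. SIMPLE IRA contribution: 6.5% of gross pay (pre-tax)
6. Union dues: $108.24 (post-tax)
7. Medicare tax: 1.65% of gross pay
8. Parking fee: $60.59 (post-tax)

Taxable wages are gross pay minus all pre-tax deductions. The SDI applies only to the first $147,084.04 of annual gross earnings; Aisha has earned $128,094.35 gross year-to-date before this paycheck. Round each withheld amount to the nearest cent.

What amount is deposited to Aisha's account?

$1,561.38

SIMPLE IRA contribution: $2,742.74 × 0.065 = $178.28
457(b) deferral: $2,742.74 × 0.0985 = $270.16
Pre-tax total = $178.28 + $270.16 = $448.44
Taxable wages = $2,742.74 − $448.44 = $2,294.30
State income tax: $2,294.30 × 0.04 = $91.77
Federal tax withheld: $2,294.30 × 0.17 = $390.03
Medicare tax: $2,742.74 × 0.0165 = $45.26
SDI: cap not yet reached, full $2,742.74 is subject → $2,742.74 × 0.0135 = $37.03
Union dues: $108.24
Parking fee: $60.59
Total deductions = $178.28 + $270.16 + $91.77 + $390.03 + $45.26 + $37.03 + $108.24 + $60.59 = $1,181.36
Net pay = $2,742.74 − $1,181.36 = $1,561.38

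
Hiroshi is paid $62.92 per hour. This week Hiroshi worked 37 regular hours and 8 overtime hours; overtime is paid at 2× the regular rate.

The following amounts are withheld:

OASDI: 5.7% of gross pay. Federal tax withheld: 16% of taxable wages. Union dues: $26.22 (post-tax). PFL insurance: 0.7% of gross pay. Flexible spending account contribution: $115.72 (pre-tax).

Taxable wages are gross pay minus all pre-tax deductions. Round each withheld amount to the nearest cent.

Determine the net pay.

Regular pay: 37 × $62.92 = $2,328.04
Overtime pay: 8 × $62.92 × 2 = $1,006.72
Gross pay = $2,328.04 + $1,006.72 = $3,334.76
Flexible spending account contribution: $115.72
Taxable wages = $3,334.76 − $115.72 = $3,219.04
Federal tax withheld: $3,219.04 × 0.16 = $515.05
OASDI: $3,334.76 × 0.057 = $190.08
PFL insurance: $3,334.76 × 0.007 = $23.34
Union dues: $26.22
Total deductions = $115.72 + $515.05 + $190.08 + $23.34 + $26.22 = $870.41
Net pay = $3,334.76 − $870.41 = $2,464.35

$2,464.35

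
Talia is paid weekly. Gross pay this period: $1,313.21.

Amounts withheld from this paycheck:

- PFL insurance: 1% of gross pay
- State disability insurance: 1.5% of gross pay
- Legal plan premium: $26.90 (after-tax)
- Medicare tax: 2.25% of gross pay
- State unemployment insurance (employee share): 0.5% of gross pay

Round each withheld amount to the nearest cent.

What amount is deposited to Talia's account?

State disability insurance: $1,313.21 × 0.015 = $19.70
State unemployment insurance (employee share): $1,313.21 × 0.005 = $6.57
PFL insurance: $1,313.21 × 0.01 = $13.13
Medicare tax: $1,313.21 × 0.0225 = $29.55
Legal plan premium: $26.90
Total deductions = $19.70 + $6.57 + $13.13 + $29.55 + $26.90 = $95.85
Net pay = $1,313.21 − $95.85 = $1,217.36

$1,217.36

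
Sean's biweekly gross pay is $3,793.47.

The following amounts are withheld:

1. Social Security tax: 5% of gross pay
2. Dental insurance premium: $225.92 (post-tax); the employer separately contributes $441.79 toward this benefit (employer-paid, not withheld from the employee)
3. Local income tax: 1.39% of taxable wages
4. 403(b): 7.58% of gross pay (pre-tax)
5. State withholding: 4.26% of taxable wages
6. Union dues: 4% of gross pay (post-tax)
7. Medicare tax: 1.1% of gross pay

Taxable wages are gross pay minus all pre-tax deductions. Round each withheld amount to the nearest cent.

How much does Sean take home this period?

$2,698.78

403(b): $3,793.47 × 0.0758 = $287.55
Taxable wages = $3,793.47 − $287.55 = $3,505.92
State withholding: $3,505.92 × 0.0426 = $149.35
Local income tax: $3,505.92 × 0.0139 = $48.73
Social Security tax: $3,793.47 × 0.05 = $189.67
Medicare tax: $3,793.47 × 0.011 = $41.73
Dental insurance premium: $225.92
Union dues: $3,793.47 × 0.04 = $151.74
(Employer's $441.79 toward dental insurance premium is not withheld from the employee.)
Total deductions = $287.55 + $149.35 + $48.73 + $189.67 + $41.73 + $225.92 + $151.74 = $1,094.69
Net pay = $3,793.47 − $1,094.69 = $2,698.78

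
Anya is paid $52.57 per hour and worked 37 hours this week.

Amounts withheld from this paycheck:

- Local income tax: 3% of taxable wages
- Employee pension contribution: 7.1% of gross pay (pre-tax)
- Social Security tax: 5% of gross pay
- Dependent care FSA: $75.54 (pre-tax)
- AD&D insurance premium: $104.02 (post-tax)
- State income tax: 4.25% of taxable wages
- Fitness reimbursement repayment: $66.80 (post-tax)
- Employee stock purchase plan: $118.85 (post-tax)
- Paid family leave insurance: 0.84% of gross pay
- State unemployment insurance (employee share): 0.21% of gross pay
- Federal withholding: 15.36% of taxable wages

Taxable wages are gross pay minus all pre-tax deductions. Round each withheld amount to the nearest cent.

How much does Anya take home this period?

$932.63

Gross pay: 37 × $52.57 = $1,945.09
Dependent care FSA: $75.54
Employee pension contribution: $1,945.09 × 0.071 = $138.10
Pre-tax total = $75.54 + $138.10 = $213.64
Taxable wages = $1,945.09 − $213.64 = $1,731.45
Local income tax: $1,731.45 × 0.03 = $51.94
State income tax: $1,731.45 × 0.0425 = $73.59
Federal withholding: $1,731.45 × 0.1536 = $265.95
State unemployment insurance (employee share): $1,945.09 × 0.0021 = $4.08
Social Security tax: $1,945.09 × 0.05 = $97.25
Paid family leave insurance: $1,945.09 × 0.0084 = $16.34
Employee stock purchase plan: $118.85
Fitness reimbursement repayment: $66.80
AD&D insurance premium: $104.02
Total deductions = $75.54 + $138.10 + $51.94 + $73.59 + $265.95 + $4.08 + $97.25 + $16.34 + $118.85 + $66.80 + $104.02 = $1,012.46
Net pay = $1,945.09 − $1,012.46 = $932.63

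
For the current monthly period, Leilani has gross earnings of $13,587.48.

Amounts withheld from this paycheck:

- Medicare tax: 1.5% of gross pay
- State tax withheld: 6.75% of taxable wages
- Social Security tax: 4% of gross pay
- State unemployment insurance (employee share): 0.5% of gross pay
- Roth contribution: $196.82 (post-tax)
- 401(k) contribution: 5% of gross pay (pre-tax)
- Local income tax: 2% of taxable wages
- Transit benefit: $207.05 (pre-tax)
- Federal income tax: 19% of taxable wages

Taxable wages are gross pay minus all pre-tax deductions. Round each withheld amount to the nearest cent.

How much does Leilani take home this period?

$8,164.45

401(k) contribution: $13,587.48 × 0.05 = $679.37
Transit benefit: $207.05
Pre-tax total = $679.37 + $207.05 = $886.42
Taxable wages = $13,587.48 − $886.42 = $12,701.06
Local income tax: $12,701.06 × 0.02 = $254.02
State tax withheld: $12,701.06 × 0.0675 = $857.32
Federal income tax: $12,701.06 × 0.19 = $2,413.20
Medicare tax: $13,587.48 × 0.015 = $203.81
Social Security tax: $13,587.48 × 0.04 = $543.50
State unemployment insurance (employee share): $13,587.48 × 0.005 = $67.94
Roth contribution: $196.82
Total deductions = $679.37 + $207.05 + $254.02 + $857.32 + $2,413.20 + $203.81 + $543.50 + $67.94 + $196.82 = $5,423.03
Net pay = $13,587.48 − $5,423.03 = $8,164.45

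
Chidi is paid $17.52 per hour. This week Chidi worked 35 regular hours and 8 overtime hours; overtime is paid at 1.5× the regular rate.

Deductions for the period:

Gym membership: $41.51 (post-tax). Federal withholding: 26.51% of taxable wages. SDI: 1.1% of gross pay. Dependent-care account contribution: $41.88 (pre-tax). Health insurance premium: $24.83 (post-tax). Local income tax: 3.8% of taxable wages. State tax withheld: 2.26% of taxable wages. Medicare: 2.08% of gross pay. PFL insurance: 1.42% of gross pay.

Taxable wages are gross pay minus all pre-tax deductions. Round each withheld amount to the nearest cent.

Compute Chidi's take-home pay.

Regular pay: 35 × $17.52 = $613.20
Overtime pay: 8 × $17.52 × 1.5 = $210.24
Gross pay = $613.20 + $210.24 = $823.44
Dependent-care account contribution: $41.88
Taxable wages = $823.44 − $41.88 = $781.56
Federal withholding: $781.56 × 0.2651 = $207.19
State tax withheld: $781.56 × 0.0226 = $17.66
Local income tax: $781.56 × 0.038 = $29.70
Medicare: $823.44 × 0.0208 = $17.13
PFL insurance: $823.44 × 0.0142 = $11.69
SDI: $823.44 × 0.011 = $9.06
Gym membership: $41.51
Health insurance premium: $24.83
Total deductions = $41.88 + $207.19 + $17.66 + $29.70 + $17.13 + $11.69 + $9.06 + $41.51 + $24.83 = $400.65
Net pay = $823.44 − $400.65 = $422.79

$422.79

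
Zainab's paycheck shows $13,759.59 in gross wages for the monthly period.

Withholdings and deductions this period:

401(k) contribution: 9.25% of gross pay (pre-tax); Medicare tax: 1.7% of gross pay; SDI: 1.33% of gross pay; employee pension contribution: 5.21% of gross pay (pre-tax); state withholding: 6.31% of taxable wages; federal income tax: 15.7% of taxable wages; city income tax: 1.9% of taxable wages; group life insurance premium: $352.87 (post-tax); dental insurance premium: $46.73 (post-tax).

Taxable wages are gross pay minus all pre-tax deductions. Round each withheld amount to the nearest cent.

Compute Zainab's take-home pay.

Employee pension contribution: $13,759.59 × 0.0521 = $716.87
401(k) contribution: $13,759.59 × 0.0925 = $1,272.76
Pre-tax total = $716.87 + $1,272.76 = $1,989.63
Taxable wages = $13,759.59 − $1,989.63 = $11,769.96
State withholding: $11,769.96 × 0.0631 = $742.68
City income tax: $11,769.96 × 0.019 = $223.63
Federal income tax: $11,769.96 × 0.157 = $1,847.88
Medicare tax: $13,759.59 × 0.017 = $233.91
SDI: $13,759.59 × 0.0133 = $183.00
Dental insurance premium: $46.73
Group life insurance premium: $352.87
Total deductions = $716.87 + $1,272.76 + $742.68 + $223.63 + $1,847.88 + $233.91 + $183.00 + $46.73 + $352.87 = $5,620.33
Net pay = $13,759.59 − $5,620.33 = $8,139.26

$8,139.26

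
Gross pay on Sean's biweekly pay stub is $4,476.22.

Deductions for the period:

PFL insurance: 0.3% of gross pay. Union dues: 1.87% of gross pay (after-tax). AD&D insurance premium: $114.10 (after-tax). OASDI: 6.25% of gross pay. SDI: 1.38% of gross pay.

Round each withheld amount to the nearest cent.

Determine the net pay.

PFL insurance: $4,476.22 × 0.003 = $13.43
SDI: $4,476.22 × 0.0138 = $61.77
OASDI: $4,476.22 × 0.0625 = $279.76
Union dues: $4,476.22 × 0.0187 = $83.71
AD&D insurance premium: $114.10
Total deductions = $13.43 + $61.77 + $279.76 + $83.71 + $114.10 = $552.77
Net pay = $4,476.22 − $552.77 = $3,923.45

$3,923.45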